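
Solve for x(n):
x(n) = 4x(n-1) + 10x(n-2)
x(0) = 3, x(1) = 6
Characteristic equation: x² - 4x - 10 = 0.
Discriminant Δ = (4)² + 4·(10) = 56.
Roots r₁,₂ = (4 ± √56)/2, so r₁ = 2 + \sqrt{14}, r₂ = 2 - \sqrt{14}.
General solution: x(n) = A·r₁^n + B·r₂^n.
From the initial conditions, A + B = 3 and r₁A + r₂B = 6.
Since r₁ - r₂ = √56: A = (6 - (3)r₂)/√56 = \frac{3}{2}, and B = 3 - A = \frac{3}{2}.
So x(n) = \left(\frac{3}{2}\right)\left(2 + \sqrt{14}\right)^n + \left(\frac{3}{2}\right)\left(2 - \sqrt{14}\right)^n.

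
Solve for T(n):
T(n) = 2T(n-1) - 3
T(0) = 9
First-order linear non-homogeneous.
Homogeneous solution: T_h(n) = A·(2)^n.
Try constant particular solution T_p = K: K = 2K - 3 ⇒ K = 3.
General: T(n) = A·(2)^n + 3.
Apply T(0) = 9: A + 3 = 9 ⇒ A = 6.
So T(n) = 6 \cdot 2^{n} + 3.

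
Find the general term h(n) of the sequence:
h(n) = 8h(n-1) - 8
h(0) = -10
First-order linear non-homogeneous.
Homogeneous solution: h_h(n) = A·(8)^n.
Try constant particular solution h_p = K: K = 8K - 8 ⇒ K = \frac{8}{7}.
General: h(n) = A·(8)^n + \frac{8}{7}.
Apply h(0) = -10: A + \frac{8}{7} = -10 ⇒ A = - \frac{78}{7}.
So h(n) = \frac{8}{7} - \frac{78 \cdot 8^{n}}{7}.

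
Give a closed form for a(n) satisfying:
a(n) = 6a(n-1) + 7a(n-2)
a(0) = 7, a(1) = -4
Characteristic equation: x² - 6x - 7 = 0, which factors as (x - (-1))(x - (7)) = 0.
Roots r₁ = -1, r₂ = 7 (distinct).
General solution: a(n) = A·(-1)^n + B·(7)^n.
From a(0) = 7: A + B = 7.
From a(1) = -4: -A + 7B = -4.
Solving: A = \frac{53}{8}, B = \frac{3}{8}.
So a(n) = \frac{53 \left(-1\right)^{n}}{8} + \frac{3 \cdot 7^{n}}{8}.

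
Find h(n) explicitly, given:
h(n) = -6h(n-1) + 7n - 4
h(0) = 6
First-order linear with linear forcing.
Homogeneous solution: h_h(n) = A·(-6)^n.
Try particular h_p(n) = pn + q. Substituting:
  pn + q = -6(p(n-1) + q) + 7n - 4.
Matching the n-coefficient: p = -6p + 7 ⇒ p = 1.
Matching constants: q = 6p - 6q - 4 ⇒ q = \frac{2}{7}.
General: h(n) = A·(-6)^n + n + \frac{2}{7}.
Apply h(0) = 6: A + \frac{2}{7} = 6 ⇒ A = \frac{40}{7}.
So h(n) = \frac{40 \left(-6\right)^{n}}{7} + n + \frac{2}{7}.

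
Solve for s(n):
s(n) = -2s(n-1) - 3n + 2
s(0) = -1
First-order linear with linear forcing.
Homogeneous solution: s_h(n) = A·(-2)^n.
Try particular s_p(n) = pn + q. Substituting:
  pn + q = -2(p(n-1) + q) - 3n + 2.
Matching the n-coefficient: p = -2p - 3 ⇒ p = -1.
Matching constants: q = 2p - 2q + 2 ⇒ q = 0.
General: s(n) = A·(-2)^n - n + 0.
Apply s(0) = -1: A + 0 = -1 ⇒ A = -1.
So s(n) = - \left(-2\right)^{n} - n.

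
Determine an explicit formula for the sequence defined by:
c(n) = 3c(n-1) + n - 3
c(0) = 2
First-order linear with linear forcing.
Homogeneous solution: c_h(n) = A·(3)^n.
Try particular c_p(n) = pn + q. Substituting:
  pn + q = 3(p(n-1) + q) + n - 3.
Matching the n-coefficient: p = 3p + 1 ⇒ p = - \frac{1}{2}.
Matching constants: q = -3p + 3q - 3 ⇒ q = \frac{3}{4}.
General: c(n) = A·(3)^n - \frac{n}{2} + \frac{3}{4}.
Apply c(0) = 2: A + \frac{3}{4} = 2 ⇒ A = \frac{5}{4}.
So c(n) = \frac{5 \cdot 3^{n}}{4} - \frac{n}{2} + \frac{3}{4}.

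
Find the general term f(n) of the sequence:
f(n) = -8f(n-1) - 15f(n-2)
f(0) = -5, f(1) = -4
Characteristic equation: x² + 8x + 15 = 0, which factors as (x - (-5))(x - (-3)) = 0.
Roots r₁ = -5, r₂ = -3 (distinct).
General solution: f(n) = A·(-5)^n + B·(-3)^n.
From f(0) = -5: A + B = -5.
From f(1) = -4: -5A - 3B = -4.
Solving: A = \frac{19}{2}, B = - \frac{29}{2}.
So f(n) = - \frac{29 \left(-3\right)^{n}}{2} + \frac{19 \left(-5\right)^{n}}{2}.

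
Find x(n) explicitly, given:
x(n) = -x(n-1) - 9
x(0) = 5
First-order linear non-homogeneous.
Homogeneous solution: x_h(n) = A·(-1)^n.
Try constant particular solution x_p = K: K = -K - 9 ⇒ K = - \frac{9}{2}.
General: x(n) = A·(-1)^n - \frac{9}{2}.
Apply x(0) = 5: A - \frac{9}{2} = 5 ⇒ A = \frac{19}{2}.
So x(n) = \frac{19 \left(-1\right)^{n}}{2} - \frac{9}{2}.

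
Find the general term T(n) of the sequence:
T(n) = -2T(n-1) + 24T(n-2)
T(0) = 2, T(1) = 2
Characteristic equation: x² + 2x - 24 = 0, which factors as (x - (-6))(x - (4)) = 0.
Roots r₁ = -6, r₂ = 4 (distinct).
General solution: T(n) = A·(-6)^n + B·(4)^n.
From T(0) = 2: A + B = 2.
From T(1) = 2: -6A + 4B = 2.
Solving: A = \frac{3}{5}, B = \frac{7}{5}.
So T(n) = \frac{3 \left(-6\right)^{n}}{5} + \frac{7 \cdot 4^{n}}{5}.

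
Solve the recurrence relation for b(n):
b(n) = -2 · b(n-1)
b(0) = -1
Pure geometric recurrence with ratio -2.
By induction b(n) = b(0) · (-2)^n = - \left(-2\right)^{n}.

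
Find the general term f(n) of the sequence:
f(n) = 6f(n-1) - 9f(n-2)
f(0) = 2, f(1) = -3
Characteristic equation: x² - 6x + 9 = 0, which is (x - (3))².
Repeated root r = 3.
General solution: f(n) = (A + Bn)·(3)^n.
From f(0) = 2: A = 2.
From f(1) = -3: (A + B)·(3) = -3 ⇒ B = -3.
So f(n) = \left(2 - 3 n\right) \cdot (3)^n.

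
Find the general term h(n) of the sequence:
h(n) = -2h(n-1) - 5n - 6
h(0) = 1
First-order linear with linear forcing.
Homogeneous solution: h_h(n) = A·(-2)^n.
Try particular h_p(n) = pn + q. Substituting:
  pn + q = -2(p(n-1) + q) - 5n - 6.
Matching the n-coefficient: p = -2p - 5 ⇒ p = - \frac{5}{3}.
Matching constants: q = 2p - 2q - 6 ⇒ q = - \frac{28}{9}.
General: h(n) = A·(-2)^n - \frac{5 n}{3} - \frac{28}{9}.
Apply h(0) = 1: A - \frac{28}{9} = 1 ⇒ A = \frac{37}{9}.
So h(n) = \frac{37 \left(-2\right)^{n}}{9} - \frac{5 n}{3} - \frac{28}{9}.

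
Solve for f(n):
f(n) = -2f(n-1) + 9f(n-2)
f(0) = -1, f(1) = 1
Characteristic equation: x² + 2x - 9 = 0.
Discriminant Δ = (-2)² + 4·(9) = 40.
Roots r₁,₂ = (-2 ± √40)/2, so r₁ = -1 + \sqrt{10}, r₂ = - \sqrt{10} - 1.
General solution: f(n) = A·r₁^n + B·r₂^n.
From the initial conditions, A + B = -1 and r₁A + r₂B = 1.
Since r₁ - r₂ = √40: A = (1 - (-1)r₂)/√40 = - \frac{1}{2}, and B = -1 - A = - \frac{1}{2}.
So f(n) = \left(- \frac{1}{2}\right)\left(-1 + \sqrt{10}\right)^n + \left(- \frac{1}{2}\right)\left(- \sqrt{10} - 1\right)^n.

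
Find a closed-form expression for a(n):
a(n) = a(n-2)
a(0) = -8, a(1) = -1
Characteristic equation: x² - 1 = 0, which factors as (x - (-1))(x - (1)) = 0.
Roots r₁ = -1, r₂ = 1 (distinct).
General solution: a(n) = A·(-1)^n + B·(1)^n.
From a(0) = -8: A + B = -8.
From a(1) = -1: -A + B = -1.
Solving: A = - \frac{7}{2}, B = - \frac{9}{2}.
So a(n) = - \frac{7 \left(-1\right)^{n}}{2} - \frac{9}{2}.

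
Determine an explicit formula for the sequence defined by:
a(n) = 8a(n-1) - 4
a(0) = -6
First-order linear non-homogeneous.
Homogeneous solution: a_h(n) = A·(8)^n.
Try constant particular solution a_p = K: K = 8K - 4 ⇒ K = \frac{4}{7}.
General: a(n) = A·(8)^n + \frac{4}{7}.
Apply a(0) = -6: A + \frac{4}{7} = -6 ⇒ A = - \frac{46}{7}.
So a(n) = \frac{4}{7} - \frac{46 \cdot 8^{n}}{7}.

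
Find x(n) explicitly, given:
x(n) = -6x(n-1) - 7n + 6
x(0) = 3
First-order linear with linear forcing.
Homogeneous solution: x_h(n) = A·(-6)^n.
Try particular x_p(n) = pn + q. Substituting:
  pn + q = -6(p(n-1) + q) - 7n + 6.
Matching the n-coefficient: p = -6p - 7 ⇒ p = -1.
Matching constants: q = 6p - 6q + 6 ⇒ q = 0.
General: x(n) = A·(-6)^n - n + 0.
Apply x(0) = 3: A + 0 = 3 ⇒ A = 3.
So x(n) = 3 \left(-6\right)^{n} - n.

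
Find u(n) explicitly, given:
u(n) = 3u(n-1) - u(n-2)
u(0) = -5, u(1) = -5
Characteristic equation: x² - 3x + 1 = 0.
Discriminant Δ = (3)² + 4·(-1) = 5.
Roots r₁,₂ = (3 ± √5)/2, so r₁ = \frac{\sqrt{5}}{2} + \frac{3}{2}, r₂ = \frac{3}{2} - \frac{\sqrt{5}}{2}.
General solution: u(n) = A·r₁^n + B·r₂^n.
From the initial conditions, A + B = -5 and r₁A + r₂B = -5.
Since r₁ - r₂ = √5: A = (-5 - (-5)r₂)/√5 = - \frac{5}{2} + \frac{\sqrt{5}}{2}, and B = -5 - A = - \frac{5}{2} - \frac{\sqrt{5}}{2}.
So u(n) = \left(- \frac{5}{2} + \frac{\sqrt{5}}{2}\right)\left(\frac{\sqrt{5}}{2} + \frac{3}{2}\right)^n + \left(- \frac{5}{2} - \frac{\sqrt{5}}{2}\right)\left(\frac{3}{2} - \frac{\sqrt{5}}{2}\right)^n.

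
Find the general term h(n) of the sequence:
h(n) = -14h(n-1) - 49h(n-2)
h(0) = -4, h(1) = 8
Characteristic equation: x² + 14x + 49 = 0, which is (x - (-7))².
Repeated root r = -7.
General solution: h(n) = (A + Bn)·(-7)^n.
From h(0) = -4: A = -4.
From h(1) = 8: (A + B)·(-7) = 8 ⇒ B = \frac{20}{7}.
So h(n) = \left(\frac{20 n}{7} - 4\right) \cdot (-7)^n.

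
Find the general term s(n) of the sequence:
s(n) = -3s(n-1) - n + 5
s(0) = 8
First-order linear with linear forcing.
Homogeneous solution: s_h(n) = A·(-3)^n.
Try particular s_p(n) = pn + q. Substituting:
  pn + q = -3(p(n-1) + q) - n + 5.
Matching the n-coefficient: p = -3p - 1 ⇒ p = - \frac{1}{4}.
Matching constants: q = 3p - 3q + 5 ⇒ q = \frac{17}{16}.
General: s(n) = A·(-3)^n - \frac{n}{4} + \frac{17}{16}.
Apply s(0) = 8: A + \frac{17}{16} = 8 ⇒ A = \frac{111}{16}.
So s(n) = \frac{111 \left(-3\right)^{n}}{16} - \frac{n}{4} + \frac{17}{16}.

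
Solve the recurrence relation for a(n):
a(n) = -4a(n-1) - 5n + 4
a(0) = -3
First-order linear with linear forcing.
Homogeneous solution: a_h(n) = A·(-4)^n.
Try particular a_p(n) = pn + q. Substituting:
  pn + q = -4(p(n-1) + q) - 5n + 4.
Matching the n-coefficient: p = -4p - 5 ⇒ p = -1.
Matching constants: q = 4p - 4q + 4 ⇒ q = 0.
General: a(n) = A·(-4)^n - n + 0.
Apply a(0) = -3: A + 0 = -3 ⇒ A = -3.
So a(n) = - 3 \left(-4\right)^{n} - n.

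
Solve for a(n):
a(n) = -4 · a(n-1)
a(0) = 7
Pure geometric recurrence with ratio -4.
By induction a(n) = a(0) · (-4)^n = 7 \left(-4\right)^{n}.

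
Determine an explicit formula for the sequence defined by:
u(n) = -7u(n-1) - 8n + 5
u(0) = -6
First-order linear with linear forcing.
Homogeneous solution: u_h(n) = A·(-7)^n.
Try particular u_p(n) = pn + q. Substituting:
  pn + q = -7(p(n-1) + q) - 8n + 5.
Matching the n-coefficient: p = -7p - 8 ⇒ p = -1.
Matching constants: q = 7p - 7q + 5 ⇒ q = - \frac{1}{4}.
General: u(n) = A·(-7)^n - n - \frac{1}{4}.
Apply u(0) = -6: A - \frac{1}{4} = -6 ⇒ A = - \frac{23}{4}.
So u(n) = - \frac{23 \left(-7\right)^{n}}{4} - n - \frac{1}{4}.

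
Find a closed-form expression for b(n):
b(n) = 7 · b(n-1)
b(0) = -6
Pure geometric recurrence with ratio 7.
By induction b(n) = b(0) · (7)^n = - 6 \cdot 7^{n}.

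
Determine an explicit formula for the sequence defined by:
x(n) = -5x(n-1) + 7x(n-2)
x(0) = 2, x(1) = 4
Characteristic equation: x² + 5x - 7 = 0.
Discriminant Δ = (-5)² + 4·(7) = 53.
Roots r₁,₂ = (-5 ± √53)/2, so r₁ = - \frac{5}{2} + \frac{\sqrt{53}}{2}, r₂ = - \frac{\sqrt{53}}{2} - \frac{5}{2}.
General solution: x(n) = A·r₁^n + B·r₂^n.
From the initial conditions, A + B = 2 and r₁A + r₂B = 4.
Since r₁ - r₂ = √53: A = (4 - (2)r₂)/√53 = 1 + \frac{9 \sqrt{53}}{53}, and B = 2 - A = 1 - \frac{9 \sqrt{53}}{53}.
So x(n) = \left(1 + \frac{9 \sqrt{53}}{53}\right)\left(- \frac{5}{2} + \frac{\sqrt{53}}{2}\right)^n + \left(1 - \frac{9 \sqrt{53}}{53}\right)\left(- \frac{\sqrt{53}}{2} - \frac{5}{2}\right)^n.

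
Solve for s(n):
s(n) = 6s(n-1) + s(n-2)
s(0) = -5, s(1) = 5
Characteristic equation: x² - 6x - 1 = 0.
Discriminant Δ = (6)² + 4·(1) = 40.
Roots r₁,₂ = (6 ± √40)/2, so r₁ = 3 + \sqrt{10}, r₂ = 3 - \sqrt{10}.
General solution: s(n) = A·r₁^n + B·r₂^n.
From the initial conditions, A + B = -5 and r₁A + r₂B = 5.
Since r₁ - r₂ = √40: A = (5 - (-5)r₂)/√40 = - \frac{5}{2} + \sqrt{10}, and B = -5 - A = - \sqrt{10} - \frac{5}{2}.
So s(n) = \left(- \frac{5}{2} + \sqrt{10}\right)\left(3 + \sqrt{10}\right)^n + \left(- \sqrt{10} - \frac{5}{2}\right)\left(3 - \sqrt{10}\right)^n.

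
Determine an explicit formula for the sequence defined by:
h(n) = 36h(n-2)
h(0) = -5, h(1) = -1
Characteristic equation: x² - 36 = 0, which factors as (x - (6))(x - (-6)) = 0.
Roots r₁ = 6, r₂ = -6 (distinct).
General solution: h(n) = A·(6)^n + B·(-6)^n.
From h(0) = -5: A + B = -5.
From h(1) = -1: 6A - 6B = -1.
Solving: A = - \frac{31}{12}, B = - \frac{29}{12}.
So h(n) = - \frac{29 \left(-6\right)^{n}}{12} - \frac{31 \cdot 6^{n}}{12}.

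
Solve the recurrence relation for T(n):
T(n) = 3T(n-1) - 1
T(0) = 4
First-order linear non-homogeneous.
Homogeneous solution: T_h(n) = A·(3)^n.
Try constant particular solution T_p = K: K = 3K - 1 ⇒ K = \frac{1}{2}.
General: T(n) = A·(3)^n + \frac{1}{2}.
Apply T(0) = 4: A + \frac{1}{2} = 4 ⇒ A = \frac{7}{2}.
So T(n) = \frac{7 \cdot 3^{n}}{2} + \frac{1}{2}.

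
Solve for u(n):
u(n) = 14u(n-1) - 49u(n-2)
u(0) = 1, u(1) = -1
Characteristic equation: x² - 14x + 49 = 0, which is (x - (7))².
Repeated root r = 7.
General solution: u(n) = (A + Bn)·(7)^n.
From u(0) = 1: A = 1.
From u(1) = -1: (A + B)·(7) = -1 ⇒ B = - \frac{8}{7}.
So u(n) = \left(1 - \frac{8 n}{7}\right) \cdot (7)^n.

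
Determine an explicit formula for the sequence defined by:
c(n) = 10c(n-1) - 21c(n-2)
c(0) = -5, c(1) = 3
Characteristic equation: x² - 10x + 21 = 0, which factors as (x - (7))(x - (3)) = 0.
Roots r₁ = 7, r₂ = 3 (distinct).
General solution: c(n) = A·(7)^n + B·(3)^n.
From c(0) = -5: A + B = -5.
From c(1) = 3: 7A + 3B = 3.
Solving: A = \frac{9}{2}, B = - \frac{19}{2}.
So c(n) = - \frac{19 \cdot 3^{n}}{2} + \frac{9 \cdot 7^{n}}{2}.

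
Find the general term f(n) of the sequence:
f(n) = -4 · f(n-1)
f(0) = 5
Pure geometric recurrence with ratio -4.
By induction f(n) = f(0) · (-4)^n = 5 \left(-4\right)^{n}.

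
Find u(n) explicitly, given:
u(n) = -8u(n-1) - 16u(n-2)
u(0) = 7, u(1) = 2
Characteristic equation: x² + 8x + 16 = 0, which is (x - (-4))².
Repeated root r = -4.
General solution: u(n) = (A + Bn)·(-4)^n.
From u(0) = 7: A = 7.
From u(1) = 2: (A + B)·(-4) = 2 ⇒ B = - \frac{15}{2}.
So u(n) = \left(7 - \frac{15 n}{2}\right) \cdot (-4)^n.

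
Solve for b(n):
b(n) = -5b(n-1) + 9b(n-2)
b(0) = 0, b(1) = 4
Characteristic equation: x² + 5x - 9 = 0.
Discriminant Δ = (-5)² + 4·(9) = 61.
Roots r₁,₂ = (-5 ± √61)/2, so r₁ = - \frac{5}{2} + \frac{\sqrt{61}}{2}, r₂ = - \frac{\sqrt{61}}{2} - \frac{5}{2}.
General solution: b(n) = A·r₁^n + B·r₂^n.
From the initial conditions, A + B = 0 and r₁A + r₂B = 4.
Since r₁ - r₂ = √61: A = (4 - (0)r₂)/√61 = \frac{4 \sqrt{61}}{61}, and B = 0 - A = - \frac{4 \sqrt{61}}{61}.
So b(n) = \left(\frac{4 \sqrt{61}}{61}\right)\left(- \frac{5}{2} + \frac{\sqrt{61}}{2}\right)^n + \left(- \frac{4 \sqrt{61}}{61}\right)\left(- \frac{\sqrt{61}}{2} - \frac{5}{2}\right)^n.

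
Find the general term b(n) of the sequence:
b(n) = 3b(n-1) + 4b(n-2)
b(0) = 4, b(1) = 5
Characteristic equation: x² - 3x - 4 = 0, which factors as (x - (4))(x - (-1)) = 0.
Roots r₁ = 4, r₂ = -1 (distinct).
General solution: b(n) = A·(4)^n + B·(-1)^n.
From b(0) = 4: A + B = 4.
From b(1) = 5: 4A - B = 5.
Solving: A = \frac{9}{5}, B = \frac{11}{5}.
So b(n) = \frac{11 \left(-1\right)^{n}}{5} + \frac{9 \cdot 4^{n}}{5}.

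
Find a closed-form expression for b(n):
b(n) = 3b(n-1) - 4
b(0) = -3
First-order linear non-homogeneous.
Homogeneous solution: b_h(n) = A·(3)^n.
Try constant particular solution b_p = K: K = 3K - 4 ⇒ K = 2.
General: b(n) = A·(3)^n + 2.
Apply b(0) = -3: A + 2 = -3 ⇒ A = -5.
So b(n) = 2 - 5 \cdot 3^{n}.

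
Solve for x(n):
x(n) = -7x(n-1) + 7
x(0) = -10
First-order linear non-homogeneous.
Homogeneous solution: x_h(n) = A·(-7)^n.
Try constant particular solution x_p = K: K = -7K + 7 ⇒ K = \frac{7}{8}.
General: x(n) = A·(-7)^n + \frac{7}{8}.
Apply x(0) = -10: A + \frac{7}{8} = -10 ⇒ A = - \frac{87}{8}.
So x(n) = \frac{7}{8} - \frac{87 \left(-7\right)^{n}}{8}.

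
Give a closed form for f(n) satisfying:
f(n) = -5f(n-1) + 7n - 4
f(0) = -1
First-order linear with linear forcing.
Homogeneous solution: f_h(n) = A·(-5)^n.
Try particular f_p(n) = pn + q. Substituting:
  pn + q = -5(p(n-1) + q) + 7n - 4.
Matching the n-coefficient: p = -5p + 7 ⇒ p = \frac{7}{6}.
Matching constants: q = 5p - 5q - 4 ⇒ q = \frac{11}{36}.
General: f(n) = A·(-5)^n + \frac{7 n}{6} + \frac{11}{36}.
Apply f(0) = -1: A + \frac{11}{36} = -1 ⇒ A = - \frac{47}{36}.
So f(n) = - \frac{47 \left(-5\right)^{n}}{36} + \frac{7 n}{6} + \frac{11}{36}.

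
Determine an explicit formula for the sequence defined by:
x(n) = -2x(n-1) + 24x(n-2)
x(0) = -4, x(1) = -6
Characteristic equation: x² + 2x - 24 = 0, which factors as (x - (4))(x - (-6)) = 0.
Roots r₁ = 4, r₂ = -6 (distinct).
General solution: x(n) = A·(4)^n + B·(-6)^n.
From x(0) = -4: A + B = -4.
From x(1) = -6: 4A - 6B = -6.
Solving: A = -3, B = -1.
So x(n) = - \left(-6\right)^{n} - 3 \cdot 4^{n}.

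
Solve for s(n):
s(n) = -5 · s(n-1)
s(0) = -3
Pure geometric recurrence with ratio -5.
By induction s(n) = s(0) · (-5)^n = - 3 \left(-5\right)^{n}.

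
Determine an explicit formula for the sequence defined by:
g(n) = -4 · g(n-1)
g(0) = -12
Pure geometric recurrence with ratio -4.
By induction g(n) = g(0) · (-4)^n = - 12 \left(-4\right)^{n}.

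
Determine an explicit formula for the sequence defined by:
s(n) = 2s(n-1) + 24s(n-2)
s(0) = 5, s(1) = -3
Characteristic equation: x² - 2x - 24 = 0, which factors as (x - (-4))(x - (6)) = 0.
Roots r₁ = -4, r₂ = 6 (distinct).
General solution: s(n) = A·(-4)^n + B·(6)^n.
From s(0) = 5: A + B = 5.
From s(1) = -3: -4A + 6B = -3.
Solving: A = \frac{33}{10}, B = \frac{17}{10}.
So s(n) = \frac{33 \left(-4\right)^{n}}{10} + \frac{17 \cdot 6^{n}}{10}.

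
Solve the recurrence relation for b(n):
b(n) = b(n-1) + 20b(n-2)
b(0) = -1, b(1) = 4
Characteristic equation: x² - x - 20 = 0, which factors as (x - (5))(x - (-4)) = 0.
Roots r₁ = 5, r₂ = -4 (distinct).
General solution: b(n) = A·(5)^n + B·(-4)^n.
From b(0) = -1: A + B = -1.
From b(1) = 4: 5A - 4B = 4.
Solving: A = 0, B = -1.
So b(n) = - \left(-4\right)^{n}.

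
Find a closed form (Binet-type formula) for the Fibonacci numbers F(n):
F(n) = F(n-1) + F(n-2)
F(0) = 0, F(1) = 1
This is the Fibonacci sequence.
Characteristic equation: x² - x - 1 = 0; roots r₁ = \frac{1}{2} + \frac{\sqrt{5}}{2}, r₂ = \frac{1}{2} - \frac{\sqrt{5}}{2}.
General: F(n) = A·r₁^n + B·r₂^n. Solving with F(0)=0, F(1)=1 gives A = \frac{\sqrt{5}}{5}, B = - \frac{\sqrt{5}}{5}.
So F(n) = \frac{2^{- n} \sqrt{5} \left(- \left(1 - \sqrt{5}\right)^{n} + \left(1 + \sqrt{5}\right)^{n}\right)}{5}.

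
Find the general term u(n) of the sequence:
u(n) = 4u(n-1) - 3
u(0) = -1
First-order linear non-homogeneous.
Homogeneous solution: u_h(n) = A·(4)^n.
Try constant particular solution u_p = K: K = 4K - 3 ⇒ K = 1.
General: u(n) = A·(4)^n + 1.
Apply u(0) = -1: A + 1 = -1 ⇒ A = -2.
So u(n) = 1 - 2 \cdot 4^{n}.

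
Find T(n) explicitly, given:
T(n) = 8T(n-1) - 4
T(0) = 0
First-order linear non-homogeneous.
Homogeneous solution: T_h(n) = A·(8)^n.
Try constant particular solution T_p = K: K = 8K - 4 ⇒ K = \frac{4}{7}.
General: T(n) = A·(8)^n + \frac{4}{7}.
Apply T(0) = 0: A + \frac{4}{7} = 0 ⇒ A = - \frac{4}{7}.
So T(n) = \frac{4}{7} - \frac{4 \cdot 8^{n}}{7}.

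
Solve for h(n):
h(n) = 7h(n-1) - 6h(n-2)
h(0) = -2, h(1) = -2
Characteristic equation: x² - 7x + 6 = 0, which factors as (x - (1))(x - (6)) = 0.
Roots r₁ = 1, r₂ = 6 (distinct).
General solution: h(n) = A·(1)^n + B·(6)^n.
From h(0) = -2: A + B = -2.
From h(1) = -2: A + 6B = -2.
Solving: A = -2, B = 0.
So h(n) = -2.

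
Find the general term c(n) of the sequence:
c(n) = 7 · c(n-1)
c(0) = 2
Pure geometric recurrence with ratio 7.
By induction c(n) = c(0) · (7)^n = 2 \cdot 7^{n}.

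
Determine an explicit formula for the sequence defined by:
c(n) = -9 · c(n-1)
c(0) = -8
Pure geometric recurrence with ratio -9.
By induction c(n) = c(0) · (-9)^n = - 8 \left(-9\right)^{n}.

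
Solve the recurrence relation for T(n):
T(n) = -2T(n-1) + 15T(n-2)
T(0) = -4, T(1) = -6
Characteristic equation: x² + 2x - 15 = 0, which factors as (x - (-5))(x - (3)) = 0.
Roots r₁ = -5, r₂ = 3 (distinct).
General solution: T(n) = A·(-5)^n + B·(3)^n.
From T(0) = -4: A + B = -4.
From T(1) = -6: -5A + 3B = -6.
Solving: A = - \frac{3}{4}, B = - \frac{13}{4}.
So T(n) = - \frac{3 \left(-5\right)^{n}}{4} - \frac{13 \cdot 3^{n}}{4}.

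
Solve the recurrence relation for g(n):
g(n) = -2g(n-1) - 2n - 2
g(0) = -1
First-order linear with linear forcing.
Homogeneous solution: g_h(n) = A·(-2)^n.
Try particular g_p(n) = pn + q. Substituting:
  pn + q = -2(p(n-1) + q) - 2n - 2.
Matching the n-coefficient: p = -2p - 2 ⇒ p = - \frac{2}{3}.
Matching constants: q = 2p - 2q - 2 ⇒ q = - \frac{10}{9}.
General: g(n) = A·(-2)^n - \frac{2 n}{3} - \frac{10}{9}.
Apply g(0) = -1: A - \frac{10}{9} = -1 ⇒ A = \frac{1}{9}.
So g(n) = \frac{\left(-2\right)^{n}}{9} - \frac{2 n}{3} - \frac{10}{9}.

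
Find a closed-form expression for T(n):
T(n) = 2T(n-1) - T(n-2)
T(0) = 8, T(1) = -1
Characteristic equation: x² - 2x + 1 = 0, which is (x - (1))².
Repeated root r = 1.
General solution: T(n) = (A + Bn)·(1)^n.
From T(0) = 8: A = 8.
From T(1) = -1: (A + B)·(1) = -1 ⇒ B = -9.
So T(n) = \left(8 - 9 n\right) \cdot (1)^n.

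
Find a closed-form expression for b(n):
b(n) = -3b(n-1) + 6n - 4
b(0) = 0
First-order linear with linear forcing.
Homogeneous solution: b_h(n) = A·(-3)^n.
Try particular b_p(n) = pn + q. Substituting:
  pn + q = -3(p(n-1) + q) + 6n - 4.
Matching the n-coefficient: p = -3p + 6 ⇒ p = \frac{3}{2}.
Matching constants: q = 3p - 3q - 4 ⇒ q = \frac{1}{8}.
General: b(n) = A·(-3)^n + \frac{3 n}{2} + \frac{1}{8}.
Apply b(0) = 0: A + \frac{1}{8} = 0 ⇒ A = - \frac{1}{8}.
So b(n) = - \frac{\left(-3\right)^{n}}{8} + \frac{3 n}{2} + \frac{1}{8}.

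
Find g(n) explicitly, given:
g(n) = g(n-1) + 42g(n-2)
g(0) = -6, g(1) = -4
Characteristic equation: x² - x - 42 = 0, which factors as (x - (-6))(x - (7)) = 0.
Roots r₁ = -6, r₂ = 7 (distinct).
General solution: g(n) = A·(-6)^n + B·(7)^n.
From g(0) = -6: A + B = -6.
From g(1) = -4: -6A + 7B = -4.
Solving: A = - \frac{38}{13}, B = - \frac{40}{13}.
So g(n) = - \frac{38 \left(-6\right)^{n}}{13} - \frac{40 \cdot 7^{n}}{13}.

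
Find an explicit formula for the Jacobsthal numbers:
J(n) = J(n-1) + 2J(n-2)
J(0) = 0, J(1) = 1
This is the Jacobsthal sequence.
Characteristic equation: x² - x - 2 = 0; roots r₁ = 2, r₂ = -1.
General: J(n) = A·r₁^n + B·r₂^n. Solving with J(0)=0, J(1)=1 gives A = \frac{1}{3}, B = - \frac{1}{3}.
So J(n) = - \frac{\left(-1\right)^{n}}{3} + \frac{2^{n}}{3}.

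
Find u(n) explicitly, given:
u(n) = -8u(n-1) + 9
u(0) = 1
First-order linear non-homogeneous.
Homogeneous solution: u_h(n) = A·(-8)^n.
Try constant particular solution u_p = K: K = -8K + 9 ⇒ K = 1.
General: u(n) = A·(-8)^n + 1.
Apply u(0) = 1: A + 1 = 1 ⇒ A = 0.
So u(n) = 1.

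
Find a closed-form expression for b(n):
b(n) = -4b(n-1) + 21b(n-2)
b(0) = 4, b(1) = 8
Characteristic equation: x² + 4x - 21 = 0, which factors as (x - (3))(x - (-7)) = 0.
Roots r₁ = 3, r₂ = -7 (distinct).
General solution: b(n) = A·(3)^n + B·(-7)^n.
From b(0) = 4: A + B = 4.
From b(1) = 8: 3A - 7B = 8.
Solving: A = \frac{18}{5}, B = \frac{2}{5}.
So b(n) = \frac{2 \left(-7\right)^{n}}{5} + \frac{18 \cdot 3^{n}}{5}.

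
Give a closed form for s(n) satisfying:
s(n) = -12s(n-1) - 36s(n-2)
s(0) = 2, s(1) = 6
Characteristic equation: x² + 12x + 36 = 0, which is (x - (-6))².
Repeated root r = -6.
General solution: s(n) = (A + Bn)·(-6)^n.
From s(0) = 2: A = 2.
From s(1) = 6: (A + B)·(-6) = 6 ⇒ B = -3.
So s(n) = \left(2 - 3 n\right) \cdot (-6)^n.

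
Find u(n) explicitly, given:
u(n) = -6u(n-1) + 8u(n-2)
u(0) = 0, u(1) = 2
Characteristic equation: x² + 6x - 8 = 0.
Discriminant Δ = (-6)² + 4·(8) = 68.
Roots r₁,₂ = (-6 ± √68)/2, so r₁ = -3 + \sqrt{17}, r₂ = - \sqrt{17} - 3.
General solution: u(n) = A·r₁^n + B·r₂^n.
From the initial conditions, A + B = 0 and r₁A + r₂B = 2.
Since r₁ - r₂ = √68: A = (2 - (0)r₂)/√68 = \frac{\sqrt{17}}{17}, and B = 0 - A = - \frac{\sqrt{17}}{17}.
So u(n) = \left(\frac{\sqrt{17}}{17}\right)\left(-3 + \sqrt{17}\right)^n + \left(- \frac{\sqrt{17}}{17}\right)\left(- \sqrt{17} - 3\right)^n.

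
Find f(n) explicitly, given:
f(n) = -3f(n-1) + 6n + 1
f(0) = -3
First-order linear with linear forcing.
Homogeneous solution: f_h(n) = A·(-3)^n.
Try particular f_p(n) = pn + q. Substituting:
  pn + q = -3(p(n-1) + q) + 6n + 1.
Matching the n-coefficient: p = -3p + 6 ⇒ p = \frac{3}{2}.
Matching constants: q = 3p - 3q + 1 ⇒ q = \frac{11}{8}.
General: f(n) = A·(-3)^n + \frac{3 n}{2} + \frac{11}{8}.
Apply f(0) = -3: A + \frac{11}{8} = -3 ⇒ A = - \frac{35}{8}.
So f(n) = - \frac{35 \left(-3\right)^{n}}{8} + \frac{3 n}{2} + \frac{11}{8}.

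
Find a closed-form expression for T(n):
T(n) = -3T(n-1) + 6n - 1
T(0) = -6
First-order linear with linear forcing.
Homogeneous solution: T_h(n) = A·(-3)^n.
Try particular T_p(n) = pn + q. Substituting:
  pn + q = -3(p(n-1) + q) + 6n - 1.
Matching the n-coefficient: p = -3p + 6 ⇒ p = \frac{3}{2}.
Matching constants: q = 3p - 3q - 1 ⇒ q = \frac{7}{8}.
General: T(n) = A·(-3)^n + \frac{3 n}{2} + \frac{7}{8}.
Apply T(0) = -6: A + \frac{7}{8} = -6 ⇒ A = - \frac{55}{8}.
So T(n) = - \frac{55 \left(-3\right)^{n}}{8} + \frac{3 n}{2} + \frac{7}{8}.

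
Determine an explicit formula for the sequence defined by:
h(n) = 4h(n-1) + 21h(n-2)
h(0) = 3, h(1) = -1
Characteristic equation: x² - 4x - 21 = 0, which factors as (x - (7))(x - (-3)) = 0.
Roots r₁ = 7, r₂ = -3 (distinct).
General solution: h(n) = A·(7)^n + B·(-3)^n.
From h(0) = 3: A + B = 3.
From h(1) = -1: 7A - 3B = -1.
Solving: A = \frac{4}{5}, B = \frac{11}{5}.
So h(n) = \frac{11 \left(-3\right)^{n}}{5} + \frac{4 \cdot 7^{n}}{5}.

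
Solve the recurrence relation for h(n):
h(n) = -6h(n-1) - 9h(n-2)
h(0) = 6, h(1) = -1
Characteristic equation: x² + 6x + 9 = 0, which is (x - (-3))².
Repeated root r = -3.
General solution: h(n) = (A + Bn)·(-3)^n.
From h(0) = 6: A = 6.
From h(1) = -1: (A + B)·(-3) = -1 ⇒ B = - \frac{17}{3}.
So h(n) = \left(6 - \frac{17 n}{3}\right) \cdot (-3)^n.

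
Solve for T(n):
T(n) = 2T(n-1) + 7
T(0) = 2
First-order linear non-homogeneous.
Homogeneous solution: T_h(n) = A·(2)^n.
Try constant particular solution T_p = K: K = 2K + 7 ⇒ K = -7.
General: T(n) = A·(2)^n - 7.
Apply T(0) = 2: A - 7 = 2 ⇒ A = 9.
So T(n) = 9 \cdot 2^{n} - 7.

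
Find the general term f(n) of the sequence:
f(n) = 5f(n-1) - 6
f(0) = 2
First-order linear non-homogeneous.
Homogeneous solution: f_h(n) = A·(5)^n.
Try constant particular solution f_p = K: K = 5K - 6 ⇒ K = \frac{3}{2}.
General: f(n) = A·(5)^n + \frac{3}{2}.
Apply f(0) = 2: A + \frac{3}{2} = 2 ⇒ A = \frac{1}{2}.
So f(n) = \frac{5^{n}}{2} + \frac{3}{2}.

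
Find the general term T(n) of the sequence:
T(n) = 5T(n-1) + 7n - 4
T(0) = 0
First-order linear with linear forcing.
Homogeneous solution: T_h(n) = A·(5)^n.
Try particular T_p(n) = pn + q. Substituting:
  pn + q = 5(p(n-1) + q) + 7n - 4.
Matching the n-coefficient: p = 5p + 7 ⇒ p = - \frac{7}{4}.
Matching constants: q = -5p + 5q - 4 ⇒ q = - \frac{19}{16}.
General: T(n) = A·(5)^n - \frac{7 n}{4} - \frac{19}{16}.
Apply T(0) = 0: A - \frac{19}{16} = 0 ⇒ A = \frac{19}{16}.
So T(n) = \frac{19 \cdot 5^{n}}{16} - \frac{7 n}{4} - \frac{19}{16}.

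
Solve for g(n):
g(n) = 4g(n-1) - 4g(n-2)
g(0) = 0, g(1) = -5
Characteristic equation: x² - 4x + 4 = 0, which is (x - (2))².
Repeated root r = 2.
General solution: g(n) = (A + Bn)·(2)^n.
From g(0) = 0: A = 0.
From g(1) = -5: (A + B)·(2) = -5 ⇒ B = - \frac{5}{2}.
So g(n) = \left(- \frac{5 n}{2}\right) \cdot (2)^n.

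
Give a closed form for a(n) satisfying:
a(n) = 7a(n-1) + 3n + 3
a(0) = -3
First-order linear with linear forcing.
Homogeneous solution: a_h(n) = A·(7)^n.
Try particular a_p(n) = pn + q. Substituting:
  pn + q = 7(p(n-1) + q) + 3n + 3.
Matching the n-coefficient: p = 7p + 3 ⇒ p = - \frac{1}{2}.
Matching constants: q = -7p + 7q + 3 ⇒ q = - \frac{13}{12}.
General: a(n) = A·(7)^n - \frac{n}{2} - \frac{13}{12}.
Apply a(0) = -3: A - \frac{13}{12} = -3 ⇒ A = - \frac{23}{12}.
So a(n) = - \frac{23 \cdot 7^{n}}{12} - \frac{n}{2} - \frac{13}{12}.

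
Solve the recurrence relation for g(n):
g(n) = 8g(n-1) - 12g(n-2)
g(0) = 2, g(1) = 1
Characteristic equation: x² - 8x + 12 = 0, which factors as (x - (6))(x - (2)) = 0.
Roots r₁ = 6, r₂ = 2 (distinct).
General solution: g(n) = A·(6)^n + B·(2)^n.
From g(0) = 2: A + B = 2.
From g(1) = 1: 6A + 2B = 1.
Solving: A = - \frac{3}{4}, B = \frac{11}{4}.
So g(n) = \frac{11 \cdot 2^{n}}{4} - \frac{3 \cdot 6^{n}}{4}.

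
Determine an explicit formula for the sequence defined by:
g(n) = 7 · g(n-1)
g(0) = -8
Pure geometric recurrence with ratio 7.
By induction g(n) = g(0) · (7)^n = - 8 \cdot 7^{n}.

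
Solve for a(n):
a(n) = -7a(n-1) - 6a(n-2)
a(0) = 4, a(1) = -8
Characteristic equation: x² + 7x + 6 = 0, which factors as (x - (-1))(x - (-6)) = 0.
Roots r₁ = -1, r₂ = -6 (distinct).
General solution: a(n) = A·(-1)^n + B·(-6)^n.
From a(0) = 4: A + B = 4.
From a(1) = -8: -A - 6B = -8.
Solving: A = \frac{16}{5}, B = \frac{4}{5}.
So a(n) = \frac{16 \left(-1\right)^{n}}{5} + \frac{4 \left(-6\right)^{n}}{5}.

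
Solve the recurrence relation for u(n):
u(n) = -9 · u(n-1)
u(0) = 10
Pure geometric recurrence with ratio -9.
By induction u(n) = u(0) · (-9)^n = 10 \left(-9\right)^{n}.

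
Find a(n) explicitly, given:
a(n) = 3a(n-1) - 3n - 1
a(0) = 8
First-order linear with linear forcing.
Homogeneous solution: a_h(n) = A·(3)^n.
Try particular a_p(n) = pn + q. Substituting:
  pn + q = 3(p(n-1) + q) - 3n - 1.
Matching the n-coefficient: p = 3p - 3 ⇒ p = \frac{3}{2}.
Matching constants: q = -3p + 3q - 1 ⇒ q = \frac{11}{4}.
General: a(n) = A·(3)^n + \frac{3 n}{2} + \frac{11}{4}.
Apply a(0) = 8: A + \frac{11}{4} = 8 ⇒ A = \frac{21}{4}.
So a(n) = \frac{21 \cdot 3^{n}}{4} + \frac{3 n}{2} + \frac{11}{4}.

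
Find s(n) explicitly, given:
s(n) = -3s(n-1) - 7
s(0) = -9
First-order linear non-homogeneous.
Homogeneous solution: s_h(n) = A·(-3)^n.
Try constant particular solution s_p = K: K = -3K - 7 ⇒ K = - \frac{7}{4}.
General: s(n) = A·(-3)^n - \frac{7}{4}.
Apply s(0) = -9: A - \frac{7}{4} = -9 ⇒ A = - \frac{29}{4}.
So s(n) = - \frac{29 \left(-3\right)^{n}}{4} - \frac{7}{4}.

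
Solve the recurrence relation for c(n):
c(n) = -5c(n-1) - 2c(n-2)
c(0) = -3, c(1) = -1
Characteristic equation: x² + 5x + 2 = 0.
Discriminant Δ = (-5)² + 4·(-2) = 17.
Roots r₁,₂ = (-5 ± √17)/2, so r₁ = - \frac{5}{2} + \frac{\sqrt{17}}{2}, r₂ = - \frac{5}{2} - \frac{\sqrt{17}}{2}.
General solution: c(n) = A·r₁^n + B·r₂^n.
From the initial conditions, A + B = -3 and r₁A + r₂B = -1.
Since r₁ - r₂ = √17: A = (-1 - (-3)r₂)/√17 = - \frac{\sqrt{17}}{2} - \frac{3}{2}, and B = -3 - A = - \frac{3}{2} + \frac{\sqrt{17}}{2}.
So c(n) = \left(- \frac{\sqrt{17}}{2} - \frac{3}{2}\right)\left(- \frac{5}{2} + \frac{\sqrt{17}}{2}\right)^n + \left(- \frac{3}{2} + \frac{\sqrt{17}}{2}\right)\left(- \frac{5}{2} - \frac{\sqrt{17}}{2}\right)^n.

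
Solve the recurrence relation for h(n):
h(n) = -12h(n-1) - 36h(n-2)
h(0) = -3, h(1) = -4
Characteristic equation: x² + 12x + 36 = 0, which is (x - (-6))².
Repeated root r = -6.
General solution: h(n) = (A + Bn)·(-6)^n.
From h(0) = -3: A = -3.
From h(1) = -4: (A + B)·(-6) = -4 ⇒ B = \frac{11}{3}.
So h(n) = \left(\frac{11 n}{3} - 3\right) \cdot (-6)^n.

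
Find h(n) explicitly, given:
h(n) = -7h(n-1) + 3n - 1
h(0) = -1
First-order linear with linear forcing.
Homogeneous solution: h_h(n) = A·(-7)^n.
Try particular h_p(n) = pn + q. Substituting:
  pn + q = -7(p(n-1) + q) + 3n - 1.
Matching the n-coefficient: p = -7p + 3 ⇒ p = \frac{3}{8}.
Matching constants: q = 7p - 7q - 1 ⇒ q = \frac{13}{64}.
General: h(n) = A·(-7)^n + \frac{3 n}{8} + \frac{13}{64}.
Apply h(0) = -1: A + \frac{13}{64} = -1 ⇒ A = - \frac{77}{64}.
So h(n) = - \frac{77 \left(-7\right)^{n}}{64} + \frac{3 n}{8} + \frac{13}{64}.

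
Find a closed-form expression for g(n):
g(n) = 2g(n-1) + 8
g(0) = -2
First-order linear non-homogeneous.
Homogeneous solution: g_h(n) = A·(2)^n.
Try constant particular solution g_p = K: K = 2K + 8 ⇒ K = -8.
General: g(n) = A·(2)^n - 8.
Apply g(0) = -2: A - 8 = -2 ⇒ A = 6.
So g(n) = 6 \cdot 2^{n} - 8.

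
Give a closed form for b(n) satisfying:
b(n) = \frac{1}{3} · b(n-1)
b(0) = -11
Pure geometric recurrence with ratio \frac{1}{3}.
By induction b(n) = b(0) · (\frac{1}{3})^n = - 11 \cdot 3^{- n}.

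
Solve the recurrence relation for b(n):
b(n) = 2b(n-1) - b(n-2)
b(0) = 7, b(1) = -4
Characteristic equation: x² - 2x + 1 = 0, which is (x - (1))².
Repeated root r = 1.
General solution: b(n) = (A + Bn)·(1)^n.
From b(0) = 7: A = 7.
From b(1) = -4: (A + B)·(1) = -4 ⇒ B = -11.
So b(n) = \left(7 - 11 n\right) \cdot (1)^n.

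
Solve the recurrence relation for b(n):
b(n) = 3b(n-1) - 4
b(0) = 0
First-order linear non-homogeneous.
Homogeneous solution: b_h(n) = A·(3)^n.
Try constant particular solution b_p = K: K = 3K - 4 ⇒ K = 2.
General: b(n) = A·(3)^n + 2.
Apply b(0) = 0: A + 2 = 0 ⇒ A = -2.
So b(n) = 2 - 2 \cdot 3^{n}.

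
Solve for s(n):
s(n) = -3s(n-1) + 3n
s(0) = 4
First-order linear with linear forcing.
Homogeneous solution: s_h(n) = A·(-3)^n.
Try particular s_p(n) = pn + q. Substituting:
  pn + q = -3(p(n-1) + q) + 3n.
Matching the n-coefficient: p = -3p + 3 ⇒ p = \frac{3}{4}.
Matching constants: q = 3p - 3q ⇒ q = \frac{9}{16}.
General: s(n) = A·(-3)^n + \frac{3 n}{4} + \frac{9}{16}.
Apply s(0) = 4: A + \frac{9}{16} = 4 ⇒ A = \frac{55}{16}.
So s(n) = \frac{55 \left(-3\right)^{n}}{16} + \frac{3 n}{4} + \frac{9}{16}.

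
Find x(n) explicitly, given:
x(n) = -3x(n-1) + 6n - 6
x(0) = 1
First-order linear with linear forcing.
Homogeneous solution: x_h(n) = A·(-3)^n.
Try particular x_p(n) = pn + q. Substituting:
  pn + q = -3(p(n-1) + q) + 6n - 6.
Matching the n-coefficient: p = -3p + 6 ⇒ p = \frac{3}{2}.
Matching constants: q = 3p - 3q - 6 ⇒ q = - \frac{3}{8}.
General: x(n) = A·(-3)^n + \frac{3 n}{2} - \frac{3}{8}.
Apply x(0) = 1: A - \frac{3}{8} = 1 ⇒ A = \frac{11}{8}.
So x(n) = \frac{11 \left(-3\right)^{n}}{8} + \frac{3 n}{2} - \frac{3}{8}.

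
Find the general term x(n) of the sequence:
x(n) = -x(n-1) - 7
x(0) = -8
First-order linear non-homogeneous.
Homogeneous solution: x_h(n) = A·(-1)^n.
Try constant particular solution x_p = K: K = -K - 7 ⇒ K = - \frac{7}{2}.
General: x(n) = A·(-1)^n - \frac{7}{2}.
Apply x(0) = -8: A - \frac{7}{2} = -8 ⇒ A = - \frac{9}{2}.
So x(n) = - \frac{9 \left(-1\right)^{n}}{2} - \frac{7}{2}.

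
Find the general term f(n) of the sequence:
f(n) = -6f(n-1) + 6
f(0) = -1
First-order linear non-homogeneous.
Homogeneous solution: f_h(n) = A·(-6)^n.
Try constant particular solution f_p = K: K = -6K + 6 ⇒ K = \frac{6}{7}.
General: f(n) = A·(-6)^n + \frac{6}{7}.
Apply f(0) = -1: A + \frac{6}{7} = -1 ⇒ A = - \frac{13}{7}.
So f(n) = \frac{6}{7} - \frac{13 \left(-6\right)^{n}}{7}.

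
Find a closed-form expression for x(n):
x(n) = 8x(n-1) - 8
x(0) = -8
First-order linear non-homogeneous.
Homogeneous solution: x_h(n) = A·(8)^n.
Try constant particular solution x_p = K: K = 8K - 8 ⇒ K = \frac{8}{7}.
General: x(n) = A·(8)^n + \frac{8}{7}.
Apply x(0) = -8: A + \frac{8}{7} = -8 ⇒ A = - \frac{64}{7}.
So x(n) = \frac{8}{7} - \frac{64 \cdot 8^{n}}{7}.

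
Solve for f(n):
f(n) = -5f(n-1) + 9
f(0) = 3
First-order linear non-homogeneous.
Homogeneous solution: f_h(n) = A·(-5)^n.
Try constant particular solution f_p = K: K = -5K + 9 ⇒ K = \frac{3}{2}.
General: f(n) = A·(-5)^n + \frac{3}{2}.
Apply f(0) = 3: A + \frac{3}{2} = 3 ⇒ A = \frac{3}{2}.
So f(n) = \frac{3 \left(-5\right)^{n}}{2} + \frac{3}{2}.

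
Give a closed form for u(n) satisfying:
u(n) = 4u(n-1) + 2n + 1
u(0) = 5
First-order linear with linear forcing.
Homogeneous solution: u_h(n) = A·(4)^n.
Try particular u_p(n) = pn + q. Substituting:
  pn + q = 4(p(n-1) + q) + 2n + 1.
Matching the n-coefficient: p = 4p + 2 ⇒ p = - \frac{2}{3}.
Matching constants: q = -4p + 4q + 1 ⇒ q = - \frac{11}{9}.
General: u(n) = A·(4)^n - \frac{2 n}{3} - \frac{11}{9}.
Apply u(0) = 5: A - \frac{11}{9} = 5 ⇒ A = \frac{56}{9}.
So u(n) = \frac{56 \cdot 4^{n}}{9} - \frac{2 n}{3} - \frac{11}{9}.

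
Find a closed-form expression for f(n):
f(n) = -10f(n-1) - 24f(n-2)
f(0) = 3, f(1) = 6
Characteristic equation: x² + 10x + 24 = 0, which factors as (x - (-4))(x - (-6)) = 0.
Roots r₁ = -4, r₂ = -6 (distinct).
General solution: f(n) = A·(-4)^n + B·(-6)^n.
From f(0) = 3: A + B = 3.
From f(1) = 6: -4A - 6B = 6.
Solving: A = 12, B = -9.
So f(n) = 12 \left(-4\right)^{n} - 9 \left(-6\right)^{n}.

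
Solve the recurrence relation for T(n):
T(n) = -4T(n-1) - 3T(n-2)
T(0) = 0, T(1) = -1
Characteristic equation: x² + 4x + 3 = 0, which factors as (x - (-3))(x - (-1)) = 0.
Roots r₁ = -3, r₂ = -1 (distinct).
General solution: T(n) = A·(-3)^n + B·(-1)^n.
From T(0) = 0: A + B = 0.
From T(1) = -1: -3A - B = -1.
Solving: A = \frac{1}{2}, B = - \frac{1}{2}.
So T(n) = - \frac{\left(-1\right)^{n}}{2} + \frac{\left(-3\right)^{n}}{2}.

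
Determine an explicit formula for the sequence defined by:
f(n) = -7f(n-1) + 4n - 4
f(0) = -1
First-order linear with linear forcing.
Homogeneous solution: f_h(n) = A·(-7)^n.
Try particular f_p(n) = pn + q. Substituting:
  pn + q = -7(p(n-1) + q) + 4n - 4.
Matching the n-coefficient: p = -7p + 4 ⇒ p = \frac{1}{2}.
Matching constants: q = 7p - 7q - 4 ⇒ q = - \frac{1}{16}.
General: f(n) = A·(-7)^n + \frac{n}{2} - \frac{1}{16}.
Apply f(0) = -1: A - \frac{1}{16} = -1 ⇒ A = - \frac{15}{16}.
So f(n) = - \frac{15 \left(-7\right)^{n}}{16} + \frac{n}{2} - \frac{1}{16}.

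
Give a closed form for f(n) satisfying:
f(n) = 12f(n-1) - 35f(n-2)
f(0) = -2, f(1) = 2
Characteristic equation: x² - 12x + 35 = 0, which factors as (x - (7))(x - (5)) = 0.
Roots r₁ = 7, r₂ = 5 (distinct).
General solution: f(n) = A·(7)^n + B·(5)^n.
From f(0) = -2: A + B = -2.
From f(1) = 2: 7A + 5B = 2.
Solving: A = 6, B = -8.
So f(n) = - 8 \cdot 5^{n} + 6 \cdot 7^{n}.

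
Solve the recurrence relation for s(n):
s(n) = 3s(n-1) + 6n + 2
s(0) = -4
First-order linear with linear forcing.
Homogeneous solution: s_h(n) = A·(3)^n.
Try particular s_p(n) = pn + q. Substituting:
  pn + q = 3(p(n-1) + q) + 6n + 2.
Matching the n-coefficient: p = 3p + 6 ⇒ p = -3.
Matching constants: q = -3p + 3q + 2 ⇒ q = - \frac{11}{2}.
General: s(n) = A·(3)^n - 3 n - \frac{11}{2}.
Apply s(0) = -4: A - \frac{11}{2} = -4 ⇒ A = \frac{3}{2}.
So s(n) = \frac{3 \cdot 3^{n}}{2} - 3 n - \frac{11}{2}.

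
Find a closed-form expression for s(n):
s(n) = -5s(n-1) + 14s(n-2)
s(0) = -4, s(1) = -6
Characteristic equation: x² + 5x - 14 = 0, which factors as (x - (2))(x - (-7)) = 0.
Roots r₁ = 2, r₂ = -7 (distinct).
General solution: s(n) = A·(2)^n + B·(-7)^n.
From s(0) = -4: A + B = -4.
From s(1) = -6: 2A - 7B = -6.
Solving: A = - \frac{34}{9}, B = - \frac{2}{9}.
So s(n) = - \frac{2 \left(-7\right)^{n}}{9} - \frac{34 \cdot 2^{n}}{9}.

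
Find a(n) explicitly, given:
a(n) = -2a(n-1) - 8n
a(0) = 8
First-order linear with linear forcing.
Homogeneous solution: a_h(n) = A·(-2)^n.
Try particular a_p(n) = pn + q. Substituting:
  pn + q = -2(p(n-1) + q) - 8n.
Matching the n-coefficient: p = -2p - 8 ⇒ p = - \frac{8}{3}.
Matching constants: q = 2p - 2q ⇒ q = - \frac{16}{9}.
General: a(n) = A·(-2)^n - \frac{8 n}{3} - \frac{16}{9}.
Apply a(0) = 8: A - \frac{16}{9} = 8 ⇒ A = \frac{88}{9}.
So a(n) = \frac{88 \left(-2\right)^{n}}{9} - \frac{8 n}{3} - \frac{16}{9}.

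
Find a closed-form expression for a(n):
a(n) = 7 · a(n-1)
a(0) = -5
Pure geometric recurrence with ratio 7.
By induction a(n) = a(0) · (7)^n = - 5 \cdot 7^{n}.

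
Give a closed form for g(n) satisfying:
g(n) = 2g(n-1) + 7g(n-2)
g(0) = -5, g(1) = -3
Characteristic equation: x² - 2x - 7 = 0.
Discriminant Δ = (2)² + 4·(7) = 32.
Roots r₁,₂ = (2 ± √32)/2, so r₁ = 1 + 2 \sqrt{2}, r₂ = 1 - 2 \sqrt{2}.
General solution: g(n) = A·r₁^n + B·r₂^n.
From the initial conditions, A + B = -5 and r₁A + r₂B = -3.
Since r₁ - r₂ = √32: A = (-3 - (-5)r₂)/√32 = - \frac{5}{2} + \frac{\sqrt{2}}{4}, and B = -5 - A = - \frac{5}{2} - \frac{\sqrt{2}}{4}.
So g(n) = \left(- \frac{5}{2} + \frac{\sqrt{2}}{4}\right)\left(1 + 2 \sqrt{2}\right)^n + \left(- \frac{5}{2} - \frac{\sqrt{2}}{4}\right)\left(1 - 2 \sqrt{2}\right)^n.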